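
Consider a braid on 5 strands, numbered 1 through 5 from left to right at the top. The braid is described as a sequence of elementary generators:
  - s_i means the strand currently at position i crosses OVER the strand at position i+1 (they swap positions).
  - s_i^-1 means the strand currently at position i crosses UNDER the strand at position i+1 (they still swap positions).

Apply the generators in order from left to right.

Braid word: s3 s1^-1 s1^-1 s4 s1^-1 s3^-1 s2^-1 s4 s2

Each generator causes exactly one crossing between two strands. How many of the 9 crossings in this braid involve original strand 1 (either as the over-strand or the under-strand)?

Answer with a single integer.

Gen 1: crossing 3x4. Involves strand 1? no. Count so far: 0
Gen 2: crossing 1x2. Involves strand 1? yes. Count so far: 1
Gen 3: crossing 2x1. Involves strand 1? yes. Count so far: 2
Gen 4: crossing 3x5. Involves strand 1? no. Count so far: 2
Gen 5: crossing 1x2. Involves strand 1? yes. Count so far: 3
Gen 6: crossing 4x5. Involves strand 1? no. Count so far: 3
Gen 7: crossing 1x5. Involves strand 1? yes. Count so far: 4
Gen 8: crossing 4x3. Involves strand 1? no. Count so far: 4
Gen 9: crossing 5x1. Involves strand 1? yes. Count so far: 5

Answer: 5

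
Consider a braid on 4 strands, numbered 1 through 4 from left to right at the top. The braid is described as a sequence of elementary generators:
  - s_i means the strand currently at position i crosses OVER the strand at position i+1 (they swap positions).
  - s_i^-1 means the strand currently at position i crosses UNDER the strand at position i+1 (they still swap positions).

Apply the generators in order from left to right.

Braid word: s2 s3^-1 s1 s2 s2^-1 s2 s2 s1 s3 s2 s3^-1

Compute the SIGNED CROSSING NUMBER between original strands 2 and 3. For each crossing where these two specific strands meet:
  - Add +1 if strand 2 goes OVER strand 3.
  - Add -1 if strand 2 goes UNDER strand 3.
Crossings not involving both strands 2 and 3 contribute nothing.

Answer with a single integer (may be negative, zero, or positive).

Gen 1: 2 over 3. Both 2&3? yes. Contrib: +1. Sum: 1
Gen 2: crossing 2x4. Both 2&3? no. Sum: 1
Gen 3: crossing 1x3. Both 2&3? no. Sum: 1
Gen 4: crossing 1x4. Both 2&3? no. Sum: 1
Gen 5: crossing 4x1. Both 2&3? no. Sum: 1
Gen 6: crossing 1x4. Both 2&3? no. Sum: 1
Gen 7: crossing 4x1. Both 2&3? no. Sum: 1
Gen 8: crossing 3x1. Both 2&3? no. Sum: 1
Gen 9: crossing 4x2. Both 2&3? no. Sum: 1
Gen 10: 3 over 2. Both 2&3? yes. Contrib: -1. Sum: 0
Gen 11: crossing 3x4. Both 2&3? no. Sum: 0

Answer: 0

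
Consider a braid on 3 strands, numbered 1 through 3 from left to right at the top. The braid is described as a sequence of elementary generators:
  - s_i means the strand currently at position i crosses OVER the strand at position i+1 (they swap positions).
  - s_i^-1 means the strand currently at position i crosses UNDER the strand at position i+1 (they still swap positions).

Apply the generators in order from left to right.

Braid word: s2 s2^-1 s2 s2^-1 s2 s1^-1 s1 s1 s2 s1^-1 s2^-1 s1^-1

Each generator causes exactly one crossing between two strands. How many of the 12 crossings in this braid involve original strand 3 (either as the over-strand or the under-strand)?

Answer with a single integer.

Gen 1: crossing 2x3. Involves strand 3? yes. Count so far: 1
Gen 2: crossing 3x2. Involves strand 3? yes. Count so far: 2
Gen 3: crossing 2x3. Involves strand 3? yes. Count so far: 3
Gen 4: crossing 3x2. Involves strand 3? yes. Count so far: 4
Gen 5: crossing 2x3. Involves strand 3? yes. Count so far: 5
Gen 6: crossing 1x3. Involves strand 3? yes. Count so far: 6
Gen 7: crossing 3x1. Involves strand 3? yes. Count so far: 7
Gen 8: crossing 1x3. Involves strand 3? yes. Count so far: 8
Gen 9: crossing 1x2. Involves strand 3? no. Count so far: 8
Gen 10: crossing 3x2. Involves strand 3? yes. Count so far: 9
Gen 11: crossing 3x1. Involves strand 3? yes. Count so far: 10
Gen 12: crossing 2x1. Involves strand 3? no. Count so far: 10

Answer: 10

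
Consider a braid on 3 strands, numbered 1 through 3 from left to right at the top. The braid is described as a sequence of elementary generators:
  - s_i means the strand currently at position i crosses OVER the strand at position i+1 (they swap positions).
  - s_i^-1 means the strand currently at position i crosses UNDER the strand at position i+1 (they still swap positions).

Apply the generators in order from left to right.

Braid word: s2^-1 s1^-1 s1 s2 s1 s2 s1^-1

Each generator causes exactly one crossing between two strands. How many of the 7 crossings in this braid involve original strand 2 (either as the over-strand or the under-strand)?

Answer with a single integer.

Answer: 4

Derivation:
Gen 1: crossing 2x3. Involves strand 2? yes. Count so far: 1
Gen 2: crossing 1x3. Involves strand 2? no. Count so far: 1
Gen 3: crossing 3x1. Involves strand 2? no. Count so far: 1
Gen 4: crossing 3x2. Involves strand 2? yes. Count so far: 2
Gen 5: crossing 1x2. Involves strand 2? yes. Count so far: 3
Gen 6: crossing 1x3. Involves strand 2? no. Count so far: 3
Gen 7: crossing 2x3. Involves strand 2? yes. Count so far: 4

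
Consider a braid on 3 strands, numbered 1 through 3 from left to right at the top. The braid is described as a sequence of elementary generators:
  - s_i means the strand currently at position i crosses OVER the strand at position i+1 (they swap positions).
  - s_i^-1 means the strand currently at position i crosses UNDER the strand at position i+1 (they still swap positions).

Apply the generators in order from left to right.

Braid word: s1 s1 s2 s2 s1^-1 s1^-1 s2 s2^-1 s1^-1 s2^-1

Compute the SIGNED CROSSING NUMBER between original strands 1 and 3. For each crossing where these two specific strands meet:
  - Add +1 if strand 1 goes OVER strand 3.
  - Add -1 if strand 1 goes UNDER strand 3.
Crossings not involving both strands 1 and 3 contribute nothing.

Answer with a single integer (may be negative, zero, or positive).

Gen 1: crossing 1x2. Both 1&3? no. Sum: 0
Gen 2: crossing 2x1. Both 1&3? no. Sum: 0
Gen 3: crossing 2x3. Both 1&3? no. Sum: 0
Gen 4: crossing 3x2. Both 1&3? no. Sum: 0
Gen 5: crossing 1x2. Both 1&3? no. Sum: 0
Gen 6: crossing 2x1. Both 1&3? no. Sum: 0
Gen 7: crossing 2x3. Both 1&3? no. Sum: 0
Gen 8: crossing 3x2. Both 1&3? no. Sum: 0
Gen 9: crossing 1x2. Both 1&3? no. Sum: 0
Gen 10: 1 under 3. Both 1&3? yes. Contrib: -1. Sum: -1

Answer: -1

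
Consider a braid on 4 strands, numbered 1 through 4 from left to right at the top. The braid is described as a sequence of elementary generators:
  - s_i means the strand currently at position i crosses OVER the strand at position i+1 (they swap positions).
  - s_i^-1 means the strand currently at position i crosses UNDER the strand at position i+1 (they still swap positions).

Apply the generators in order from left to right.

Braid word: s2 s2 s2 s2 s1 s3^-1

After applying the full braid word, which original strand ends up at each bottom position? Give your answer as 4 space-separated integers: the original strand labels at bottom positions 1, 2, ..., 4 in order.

Answer: 2 1 4 3

Derivation:
Gen 1 (s2): strand 2 crosses over strand 3. Perm now: [1 3 2 4]
Gen 2 (s2): strand 3 crosses over strand 2. Perm now: [1 2 3 4]
Gen 3 (s2): strand 2 crosses over strand 3. Perm now: [1 3 2 4]
Gen 4 (s2): strand 3 crosses over strand 2. Perm now: [1 2 3 4]
Gen 5 (s1): strand 1 crosses over strand 2. Perm now: [2 1 3 4]
Gen 6 (s3^-1): strand 3 crosses under strand 4. Perm now: [2 1 4 3]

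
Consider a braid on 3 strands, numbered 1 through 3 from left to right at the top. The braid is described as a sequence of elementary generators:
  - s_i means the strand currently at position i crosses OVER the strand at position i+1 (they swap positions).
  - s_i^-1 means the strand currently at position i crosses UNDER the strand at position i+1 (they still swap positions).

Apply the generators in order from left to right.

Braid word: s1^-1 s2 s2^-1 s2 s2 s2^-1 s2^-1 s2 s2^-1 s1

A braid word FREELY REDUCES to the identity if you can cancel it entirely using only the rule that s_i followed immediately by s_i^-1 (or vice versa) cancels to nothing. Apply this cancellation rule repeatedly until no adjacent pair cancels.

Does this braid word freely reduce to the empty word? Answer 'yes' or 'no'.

Gen 1 (s1^-1): push. Stack: [s1^-1]
Gen 2 (s2): push. Stack: [s1^-1 s2]
Gen 3 (s2^-1): cancels prior s2. Stack: [s1^-1]
Gen 4 (s2): push. Stack: [s1^-1 s2]
Gen 5 (s2): push. Stack: [s1^-1 s2 s2]
Gen 6 (s2^-1): cancels prior s2. Stack: [s1^-1 s2]
Gen 7 (s2^-1): cancels prior s2. Stack: [s1^-1]
Gen 8 (s2): push. Stack: [s1^-1 s2]
Gen 9 (s2^-1): cancels prior s2. Stack: [s1^-1]
Gen 10 (s1): cancels prior s1^-1. Stack: []
Reduced word: (empty)

Answer: yes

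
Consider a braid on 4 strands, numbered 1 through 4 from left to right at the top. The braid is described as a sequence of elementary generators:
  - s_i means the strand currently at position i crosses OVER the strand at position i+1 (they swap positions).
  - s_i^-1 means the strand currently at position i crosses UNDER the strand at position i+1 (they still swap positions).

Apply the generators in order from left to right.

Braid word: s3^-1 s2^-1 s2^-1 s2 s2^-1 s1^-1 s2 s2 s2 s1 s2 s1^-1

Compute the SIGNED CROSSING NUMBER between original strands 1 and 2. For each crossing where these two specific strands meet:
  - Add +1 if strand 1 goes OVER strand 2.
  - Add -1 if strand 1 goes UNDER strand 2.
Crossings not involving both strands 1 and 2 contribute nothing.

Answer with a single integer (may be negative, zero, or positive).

Gen 1: crossing 3x4. Both 1&2? no. Sum: 0
Gen 2: crossing 2x4. Both 1&2? no. Sum: 0
Gen 3: crossing 4x2. Both 1&2? no. Sum: 0
Gen 4: crossing 2x4. Both 1&2? no. Sum: 0
Gen 5: crossing 4x2. Both 1&2? no. Sum: 0
Gen 6: 1 under 2. Both 1&2? yes. Contrib: -1. Sum: -1
Gen 7: crossing 1x4. Both 1&2? no. Sum: -1
Gen 8: crossing 4x1. Both 1&2? no. Sum: -1
Gen 9: crossing 1x4. Both 1&2? no. Sum: -1
Gen 10: crossing 2x4. Both 1&2? no. Sum: -1
Gen 11: 2 over 1. Both 1&2? yes. Contrib: -1. Sum: -2
Gen 12: crossing 4x1. Both 1&2? no. Sum: -2

Answer: -2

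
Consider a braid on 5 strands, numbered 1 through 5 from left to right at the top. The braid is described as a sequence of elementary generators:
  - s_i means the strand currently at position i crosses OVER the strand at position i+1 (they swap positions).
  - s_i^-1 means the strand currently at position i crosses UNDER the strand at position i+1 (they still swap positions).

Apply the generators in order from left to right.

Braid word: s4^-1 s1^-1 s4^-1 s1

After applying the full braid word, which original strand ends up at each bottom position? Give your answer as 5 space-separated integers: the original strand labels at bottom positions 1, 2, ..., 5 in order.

Gen 1 (s4^-1): strand 4 crosses under strand 5. Perm now: [1 2 3 5 4]
Gen 2 (s1^-1): strand 1 crosses under strand 2. Perm now: [2 1 3 5 4]
Gen 3 (s4^-1): strand 5 crosses under strand 4. Perm now: [2 1 3 4 5]
Gen 4 (s1): strand 2 crosses over strand 1. Perm now: [1 2 3 4 5]

Answer: 1 2 3 4 5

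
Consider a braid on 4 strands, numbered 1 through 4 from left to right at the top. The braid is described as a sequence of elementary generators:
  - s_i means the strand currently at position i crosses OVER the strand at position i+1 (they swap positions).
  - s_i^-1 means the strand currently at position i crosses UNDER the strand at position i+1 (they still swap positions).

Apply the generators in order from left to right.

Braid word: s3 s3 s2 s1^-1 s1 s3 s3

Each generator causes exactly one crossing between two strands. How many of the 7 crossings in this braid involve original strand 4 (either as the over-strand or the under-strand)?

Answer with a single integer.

Gen 1: crossing 3x4. Involves strand 4? yes. Count so far: 1
Gen 2: crossing 4x3. Involves strand 4? yes. Count so far: 2
Gen 3: crossing 2x3. Involves strand 4? no. Count so far: 2
Gen 4: crossing 1x3. Involves strand 4? no. Count so far: 2
Gen 5: crossing 3x1. Involves strand 4? no. Count so far: 2
Gen 6: crossing 2x4. Involves strand 4? yes. Count so far: 3
Gen 7: crossing 4x2. Involves strand 4? yes. Count so far: 4

Answer: 4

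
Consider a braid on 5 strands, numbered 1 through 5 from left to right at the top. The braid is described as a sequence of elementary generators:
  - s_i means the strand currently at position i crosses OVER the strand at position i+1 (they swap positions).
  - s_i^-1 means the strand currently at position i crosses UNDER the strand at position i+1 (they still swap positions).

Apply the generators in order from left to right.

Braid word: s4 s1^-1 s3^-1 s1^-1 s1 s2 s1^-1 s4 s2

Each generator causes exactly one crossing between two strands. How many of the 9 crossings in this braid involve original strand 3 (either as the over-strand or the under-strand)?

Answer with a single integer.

Gen 1: crossing 4x5. Involves strand 3? no. Count so far: 0
Gen 2: crossing 1x2. Involves strand 3? no. Count so far: 0
Gen 3: crossing 3x5. Involves strand 3? yes. Count so far: 1
Gen 4: crossing 2x1. Involves strand 3? no. Count so far: 1
Gen 5: crossing 1x2. Involves strand 3? no. Count so far: 1
Gen 6: crossing 1x5. Involves strand 3? no. Count so far: 1
Gen 7: crossing 2x5. Involves strand 3? no. Count so far: 1
Gen 8: crossing 3x4. Involves strand 3? yes. Count so far: 2
Gen 9: crossing 2x1. Involves strand 3? no. Count so far: 2

Answer: 2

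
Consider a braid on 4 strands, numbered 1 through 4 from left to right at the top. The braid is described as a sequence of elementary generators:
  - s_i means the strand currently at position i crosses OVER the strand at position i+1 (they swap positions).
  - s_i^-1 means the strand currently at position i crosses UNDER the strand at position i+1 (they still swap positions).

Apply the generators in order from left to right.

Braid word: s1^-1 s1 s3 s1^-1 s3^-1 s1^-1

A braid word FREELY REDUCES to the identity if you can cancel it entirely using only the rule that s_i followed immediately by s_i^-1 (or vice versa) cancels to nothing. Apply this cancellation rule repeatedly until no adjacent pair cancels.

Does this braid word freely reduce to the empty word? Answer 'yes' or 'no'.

Gen 1 (s1^-1): push. Stack: [s1^-1]
Gen 2 (s1): cancels prior s1^-1. Stack: []
Gen 3 (s3): push. Stack: [s3]
Gen 4 (s1^-1): push. Stack: [s3 s1^-1]
Gen 5 (s3^-1): push. Stack: [s3 s1^-1 s3^-1]
Gen 6 (s1^-1): push. Stack: [s3 s1^-1 s3^-1 s1^-1]
Reduced word: s3 s1^-1 s3^-1 s1^-1

Answer: no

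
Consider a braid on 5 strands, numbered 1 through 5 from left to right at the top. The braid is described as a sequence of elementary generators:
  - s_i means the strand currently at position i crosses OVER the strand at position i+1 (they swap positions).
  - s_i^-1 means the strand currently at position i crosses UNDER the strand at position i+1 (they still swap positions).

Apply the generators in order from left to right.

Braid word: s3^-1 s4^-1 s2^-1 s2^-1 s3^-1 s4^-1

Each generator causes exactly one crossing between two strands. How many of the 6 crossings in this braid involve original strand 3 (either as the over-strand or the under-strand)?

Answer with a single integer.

Answer: 3

Derivation:
Gen 1: crossing 3x4. Involves strand 3? yes. Count so far: 1
Gen 2: crossing 3x5. Involves strand 3? yes. Count so far: 2
Gen 3: crossing 2x4. Involves strand 3? no. Count so far: 2
Gen 4: crossing 4x2. Involves strand 3? no. Count so far: 2
Gen 5: crossing 4x5. Involves strand 3? no. Count so far: 2
Gen 6: crossing 4x3. Involves strand 3? yes. Count so far: 3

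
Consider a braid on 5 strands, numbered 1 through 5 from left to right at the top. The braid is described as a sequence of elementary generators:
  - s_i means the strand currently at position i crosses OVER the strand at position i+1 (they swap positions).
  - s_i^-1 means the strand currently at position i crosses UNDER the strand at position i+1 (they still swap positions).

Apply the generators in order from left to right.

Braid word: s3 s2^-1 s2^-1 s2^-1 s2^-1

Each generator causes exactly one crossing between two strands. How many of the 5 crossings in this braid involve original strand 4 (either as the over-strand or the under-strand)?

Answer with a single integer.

Gen 1: crossing 3x4. Involves strand 4? yes. Count so far: 1
Gen 2: crossing 2x4. Involves strand 4? yes. Count so far: 2
Gen 3: crossing 4x2. Involves strand 4? yes. Count so far: 3
Gen 4: crossing 2x4. Involves strand 4? yes. Count so far: 4
Gen 5: crossing 4x2. Involves strand 4? yes. Count so far: 5

Answer: 5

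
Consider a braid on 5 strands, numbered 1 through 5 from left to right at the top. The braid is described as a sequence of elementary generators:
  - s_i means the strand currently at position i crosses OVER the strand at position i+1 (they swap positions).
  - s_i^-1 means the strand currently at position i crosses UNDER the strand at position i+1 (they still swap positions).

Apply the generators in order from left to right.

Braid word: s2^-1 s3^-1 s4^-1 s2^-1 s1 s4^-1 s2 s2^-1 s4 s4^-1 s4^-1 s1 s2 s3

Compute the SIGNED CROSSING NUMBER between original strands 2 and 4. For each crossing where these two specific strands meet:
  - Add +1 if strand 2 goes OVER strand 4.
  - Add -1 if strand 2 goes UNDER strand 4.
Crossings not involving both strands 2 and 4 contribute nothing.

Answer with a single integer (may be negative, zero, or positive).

Gen 1: crossing 2x3. Both 2&4? no. Sum: 0
Gen 2: 2 under 4. Both 2&4? yes. Contrib: -1. Sum: -1
Gen 3: crossing 2x5. Both 2&4? no. Sum: -1
Gen 4: crossing 3x4. Both 2&4? no. Sum: -1
Gen 5: crossing 1x4. Both 2&4? no. Sum: -1
Gen 6: crossing 5x2. Both 2&4? no. Sum: -1
Gen 7: crossing 1x3. Both 2&4? no. Sum: -1
Gen 8: crossing 3x1. Both 2&4? no. Sum: -1
Gen 9: crossing 2x5. Both 2&4? no. Sum: -1
Gen 10: crossing 5x2. Both 2&4? no. Sum: -1
Gen 11: crossing 2x5. Both 2&4? no. Sum: -1
Gen 12: crossing 4x1. Both 2&4? no. Sum: -1
Gen 13: crossing 4x3. Both 2&4? no. Sum: -1
Gen 14: crossing 4x5. Both 2&4? no. Sum: -1

Answer: -1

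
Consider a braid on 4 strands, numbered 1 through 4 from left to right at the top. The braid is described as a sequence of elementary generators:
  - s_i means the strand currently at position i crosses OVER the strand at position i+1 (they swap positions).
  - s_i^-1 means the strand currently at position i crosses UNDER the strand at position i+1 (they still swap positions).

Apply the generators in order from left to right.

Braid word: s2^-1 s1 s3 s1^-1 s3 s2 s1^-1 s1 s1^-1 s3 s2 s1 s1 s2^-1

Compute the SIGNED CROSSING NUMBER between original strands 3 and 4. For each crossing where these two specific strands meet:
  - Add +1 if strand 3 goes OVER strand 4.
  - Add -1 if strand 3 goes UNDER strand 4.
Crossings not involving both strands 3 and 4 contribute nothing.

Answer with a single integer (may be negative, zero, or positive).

Answer: 1

Derivation:
Gen 1: crossing 2x3. Both 3&4? no. Sum: 0
Gen 2: crossing 1x3. Both 3&4? no. Sum: 0
Gen 3: crossing 2x4. Both 3&4? no. Sum: 0
Gen 4: crossing 3x1. Both 3&4? no. Sum: 0
Gen 5: crossing 4x2. Both 3&4? no. Sum: 0
Gen 6: crossing 3x2. Both 3&4? no. Sum: 0
Gen 7: crossing 1x2. Both 3&4? no. Sum: 0
Gen 8: crossing 2x1. Both 3&4? no. Sum: 0
Gen 9: crossing 1x2. Both 3&4? no. Sum: 0
Gen 10: 3 over 4. Both 3&4? yes. Contrib: +1. Sum: 1
Gen 11: crossing 1x4. Both 3&4? no. Sum: 1
Gen 12: crossing 2x4. Both 3&4? no. Sum: 1
Gen 13: crossing 4x2. Both 3&4? no. Sum: 1
Gen 14: crossing 4x1. Both 3&4? no. Sum: 1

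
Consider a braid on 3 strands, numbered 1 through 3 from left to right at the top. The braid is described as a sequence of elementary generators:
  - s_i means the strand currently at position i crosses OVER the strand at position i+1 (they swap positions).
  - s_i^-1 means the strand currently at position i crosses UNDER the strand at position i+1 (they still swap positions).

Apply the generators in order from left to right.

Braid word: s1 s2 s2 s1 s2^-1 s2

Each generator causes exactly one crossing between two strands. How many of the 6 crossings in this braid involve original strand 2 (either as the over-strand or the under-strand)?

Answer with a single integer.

Answer: 4

Derivation:
Gen 1: crossing 1x2. Involves strand 2? yes. Count so far: 1
Gen 2: crossing 1x3. Involves strand 2? no. Count so far: 1
Gen 3: crossing 3x1. Involves strand 2? no. Count so far: 1
Gen 4: crossing 2x1. Involves strand 2? yes. Count so far: 2
Gen 5: crossing 2x3. Involves strand 2? yes. Count so far: 3
Gen 6: crossing 3x2. Involves strand 2? yes. Count so far: 4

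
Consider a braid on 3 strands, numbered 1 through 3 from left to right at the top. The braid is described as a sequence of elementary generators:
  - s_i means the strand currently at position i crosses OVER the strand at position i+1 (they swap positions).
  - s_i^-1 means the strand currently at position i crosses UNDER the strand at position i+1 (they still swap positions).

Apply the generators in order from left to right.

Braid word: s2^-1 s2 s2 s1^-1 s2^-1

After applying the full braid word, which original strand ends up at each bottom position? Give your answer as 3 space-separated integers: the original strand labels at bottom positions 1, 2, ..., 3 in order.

Gen 1 (s2^-1): strand 2 crosses under strand 3. Perm now: [1 3 2]
Gen 2 (s2): strand 3 crosses over strand 2. Perm now: [1 2 3]
Gen 3 (s2): strand 2 crosses over strand 3. Perm now: [1 3 2]
Gen 4 (s1^-1): strand 1 crosses under strand 3. Perm now: [3 1 2]
Gen 5 (s2^-1): strand 1 crosses under strand 2. Perm now: [3 2 1]

Answer: 3 2 1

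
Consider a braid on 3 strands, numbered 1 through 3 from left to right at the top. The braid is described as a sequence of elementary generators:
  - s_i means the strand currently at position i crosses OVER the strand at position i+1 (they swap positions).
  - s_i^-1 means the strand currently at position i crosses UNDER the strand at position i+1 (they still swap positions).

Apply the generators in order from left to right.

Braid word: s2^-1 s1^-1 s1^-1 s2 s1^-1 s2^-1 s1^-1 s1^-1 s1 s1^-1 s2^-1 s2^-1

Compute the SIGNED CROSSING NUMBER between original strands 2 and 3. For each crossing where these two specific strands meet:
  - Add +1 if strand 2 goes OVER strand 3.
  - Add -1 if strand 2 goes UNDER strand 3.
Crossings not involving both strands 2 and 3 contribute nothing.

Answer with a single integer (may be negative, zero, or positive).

Answer: 0

Derivation:
Gen 1: 2 under 3. Both 2&3? yes. Contrib: -1. Sum: -1
Gen 2: crossing 1x3. Both 2&3? no. Sum: -1
Gen 3: crossing 3x1. Both 2&3? no. Sum: -1
Gen 4: 3 over 2. Both 2&3? yes. Contrib: -1. Sum: -2
Gen 5: crossing 1x2. Both 2&3? no. Sum: -2
Gen 6: crossing 1x3. Both 2&3? no. Sum: -2
Gen 7: 2 under 3. Both 2&3? yes. Contrib: -1. Sum: -3
Gen 8: 3 under 2. Both 2&3? yes. Contrib: +1. Sum: -2
Gen 9: 2 over 3. Both 2&3? yes. Contrib: +1. Sum: -1
Gen 10: 3 under 2. Both 2&3? yes. Contrib: +1. Sum: 0
Gen 11: crossing 3x1. Both 2&3? no. Sum: 0
Gen 12: crossing 1x3. Both 2&3? no. Sum: 0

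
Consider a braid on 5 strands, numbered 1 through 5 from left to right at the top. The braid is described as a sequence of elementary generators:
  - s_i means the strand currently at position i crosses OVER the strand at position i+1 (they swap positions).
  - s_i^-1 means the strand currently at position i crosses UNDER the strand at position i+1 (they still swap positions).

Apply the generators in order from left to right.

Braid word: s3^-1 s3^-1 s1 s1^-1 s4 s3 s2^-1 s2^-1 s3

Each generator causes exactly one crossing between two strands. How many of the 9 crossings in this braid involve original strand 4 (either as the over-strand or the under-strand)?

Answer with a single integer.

Answer: 3

Derivation:
Gen 1: crossing 3x4. Involves strand 4? yes. Count so far: 1
Gen 2: crossing 4x3. Involves strand 4? yes. Count so far: 2
Gen 3: crossing 1x2. Involves strand 4? no. Count so far: 2
Gen 4: crossing 2x1. Involves strand 4? no. Count so far: 2
Gen 5: crossing 4x5. Involves strand 4? yes. Count so far: 3
Gen 6: crossing 3x5. Involves strand 4? no. Count so far: 3
Gen 7: crossing 2x5. Involves strand 4? no. Count so far: 3
Gen 8: crossing 5x2. Involves strand 4? no. Count so far: 3
Gen 9: crossing 5x3. Involves strand 4? no. Count so far: 3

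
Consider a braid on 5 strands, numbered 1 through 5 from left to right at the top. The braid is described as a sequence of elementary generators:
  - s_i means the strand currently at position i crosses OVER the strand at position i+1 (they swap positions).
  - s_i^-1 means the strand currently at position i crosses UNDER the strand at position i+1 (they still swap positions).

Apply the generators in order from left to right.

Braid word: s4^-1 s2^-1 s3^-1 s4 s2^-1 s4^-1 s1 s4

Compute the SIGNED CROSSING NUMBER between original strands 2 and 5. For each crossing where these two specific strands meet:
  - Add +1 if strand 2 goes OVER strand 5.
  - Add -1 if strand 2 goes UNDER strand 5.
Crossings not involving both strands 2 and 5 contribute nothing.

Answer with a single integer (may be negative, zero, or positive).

Gen 1: crossing 4x5. Both 2&5? no. Sum: 0
Gen 2: crossing 2x3. Both 2&5? no. Sum: 0
Gen 3: 2 under 5. Both 2&5? yes. Contrib: -1. Sum: -1
Gen 4: crossing 2x4. Both 2&5? no. Sum: -1
Gen 5: crossing 3x5. Both 2&5? no. Sum: -1
Gen 6: crossing 4x2. Both 2&5? no. Sum: -1
Gen 7: crossing 1x5. Both 2&5? no. Sum: -1
Gen 8: crossing 2x4. Both 2&5? no. Sum: -1

Answer: -1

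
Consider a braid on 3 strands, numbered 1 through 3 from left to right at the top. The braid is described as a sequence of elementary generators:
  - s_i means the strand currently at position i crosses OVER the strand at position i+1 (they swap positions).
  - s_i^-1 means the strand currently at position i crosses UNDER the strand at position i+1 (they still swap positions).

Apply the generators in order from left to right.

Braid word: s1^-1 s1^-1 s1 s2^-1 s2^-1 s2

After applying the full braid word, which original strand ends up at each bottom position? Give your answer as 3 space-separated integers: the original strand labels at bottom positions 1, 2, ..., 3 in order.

Gen 1 (s1^-1): strand 1 crosses under strand 2. Perm now: [2 1 3]
Gen 2 (s1^-1): strand 2 crosses under strand 1. Perm now: [1 2 3]
Gen 3 (s1): strand 1 crosses over strand 2. Perm now: [2 1 3]
Gen 4 (s2^-1): strand 1 crosses under strand 3. Perm now: [2 3 1]
Gen 5 (s2^-1): strand 3 crosses under strand 1. Perm now: [2 1 3]
Gen 6 (s2): strand 1 crosses over strand 3. Perm now: [2 3 1]

Answer: 2 3 1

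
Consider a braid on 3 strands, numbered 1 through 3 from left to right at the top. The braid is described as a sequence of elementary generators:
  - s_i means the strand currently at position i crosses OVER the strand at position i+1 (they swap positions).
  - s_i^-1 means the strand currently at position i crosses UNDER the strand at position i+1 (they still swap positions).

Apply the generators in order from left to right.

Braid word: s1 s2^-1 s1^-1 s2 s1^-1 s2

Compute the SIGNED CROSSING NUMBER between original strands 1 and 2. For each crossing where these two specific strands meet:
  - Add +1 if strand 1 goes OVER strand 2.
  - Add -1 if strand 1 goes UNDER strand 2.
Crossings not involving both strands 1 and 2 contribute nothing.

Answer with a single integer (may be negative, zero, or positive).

Answer: 0

Derivation:
Gen 1: 1 over 2. Both 1&2? yes. Contrib: +1. Sum: 1
Gen 2: crossing 1x3. Both 1&2? no. Sum: 1
Gen 3: crossing 2x3. Both 1&2? no. Sum: 1
Gen 4: 2 over 1. Both 1&2? yes. Contrib: -1. Sum: 0
Gen 5: crossing 3x1. Both 1&2? no. Sum: 0
Gen 6: crossing 3x2. Both 1&2? no. Sum: 0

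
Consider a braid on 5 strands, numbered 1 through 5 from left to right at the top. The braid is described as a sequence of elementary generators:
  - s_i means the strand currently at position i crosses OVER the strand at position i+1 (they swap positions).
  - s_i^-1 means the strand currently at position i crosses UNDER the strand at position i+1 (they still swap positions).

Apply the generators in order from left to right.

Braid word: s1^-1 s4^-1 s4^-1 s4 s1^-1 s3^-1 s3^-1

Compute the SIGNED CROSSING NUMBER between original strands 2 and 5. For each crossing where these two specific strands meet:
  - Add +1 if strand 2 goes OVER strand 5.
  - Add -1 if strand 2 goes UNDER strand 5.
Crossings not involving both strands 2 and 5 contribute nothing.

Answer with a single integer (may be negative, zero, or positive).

Answer: 0

Derivation:
Gen 1: crossing 1x2. Both 2&5? no. Sum: 0
Gen 2: crossing 4x5. Both 2&5? no. Sum: 0
Gen 3: crossing 5x4. Both 2&5? no. Sum: 0
Gen 4: crossing 4x5. Both 2&5? no. Sum: 0
Gen 5: crossing 2x1. Both 2&5? no. Sum: 0
Gen 6: crossing 3x5. Both 2&5? no. Sum: 0
Gen 7: crossing 5x3. Both 2&5? no. Sum: 0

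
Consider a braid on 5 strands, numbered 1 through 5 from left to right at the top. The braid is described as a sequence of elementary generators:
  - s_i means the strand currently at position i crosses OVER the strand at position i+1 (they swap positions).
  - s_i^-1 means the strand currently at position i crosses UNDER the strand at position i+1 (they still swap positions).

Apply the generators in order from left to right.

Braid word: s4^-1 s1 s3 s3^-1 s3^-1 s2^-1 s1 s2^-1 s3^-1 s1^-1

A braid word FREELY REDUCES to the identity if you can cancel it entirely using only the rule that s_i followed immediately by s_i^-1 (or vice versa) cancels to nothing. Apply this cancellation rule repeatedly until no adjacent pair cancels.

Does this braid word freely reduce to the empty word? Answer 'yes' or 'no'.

Gen 1 (s4^-1): push. Stack: [s4^-1]
Gen 2 (s1): push. Stack: [s4^-1 s1]
Gen 3 (s3): push. Stack: [s4^-1 s1 s3]
Gen 4 (s3^-1): cancels prior s3. Stack: [s4^-1 s1]
Gen 5 (s3^-1): push. Stack: [s4^-1 s1 s3^-1]
Gen 6 (s2^-1): push. Stack: [s4^-1 s1 s3^-1 s2^-1]
Gen 7 (s1): push. Stack: [s4^-1 s1 s3^-1 s2^-1 s1]
Gen 8 (s2^-1): push. Stack: [s4^-1 s1 s3^-1 s2^-1 s1 s2^-1]
Gen 9 (s3^-1): push. Stack: [s4^-1 s1 s3^-1 s2^-1 s1 s2^-1 s3^-1]
Gen 10 (s1^-1): push. Stack: [s4^-1 s1 s3^-1 s2^-1 s1 s2^-1 s3^-1 s1^-1]
Reduced word: s4^-1 s1 s3^-1 s2^-1 s1 s2^-1 s3^-1 s1^-1

Answer: no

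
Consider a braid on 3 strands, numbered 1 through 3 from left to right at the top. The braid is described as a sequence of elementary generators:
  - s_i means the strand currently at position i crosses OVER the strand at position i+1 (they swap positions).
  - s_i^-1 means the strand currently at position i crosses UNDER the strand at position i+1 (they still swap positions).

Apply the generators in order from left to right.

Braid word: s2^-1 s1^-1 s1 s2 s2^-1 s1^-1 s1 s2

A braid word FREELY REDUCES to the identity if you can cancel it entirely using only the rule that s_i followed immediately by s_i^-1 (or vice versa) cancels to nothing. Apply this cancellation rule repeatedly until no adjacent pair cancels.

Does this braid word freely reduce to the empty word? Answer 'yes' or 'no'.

Answer: yes

Derivation:
Gen 1 (s2^-1): push. Stack: [s2^-1]
Gen 2 (s1^-1): push. Stack: [s2^-1 s1^-1]
Gen 3 (s1): cancels prior s1^-1. Stack: [s2^-1]
Gen 4 (s2): cancels prior s2^-1. Stack: []
Gen 5 (s2^-1): push. Stack: [s2^-1]
Gen 6 (s1^-1): push. Stack: [s2^-1 s1^-1]
Gen 7 (s1): cancels prior s1^-1. Stack: [s2^-1]
Gen 8 (s2): cancels prior s2^-1. Stack: []
Reduced word: (empty)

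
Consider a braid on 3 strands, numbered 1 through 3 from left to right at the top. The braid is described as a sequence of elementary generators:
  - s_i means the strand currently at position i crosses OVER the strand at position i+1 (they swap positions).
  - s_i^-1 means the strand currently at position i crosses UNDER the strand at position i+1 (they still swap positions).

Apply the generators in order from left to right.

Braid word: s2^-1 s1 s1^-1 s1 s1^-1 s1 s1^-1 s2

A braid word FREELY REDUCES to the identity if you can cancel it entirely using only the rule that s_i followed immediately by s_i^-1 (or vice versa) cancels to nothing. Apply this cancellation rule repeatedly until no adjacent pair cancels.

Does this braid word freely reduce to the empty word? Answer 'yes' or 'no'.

Answer: yes

Derivation:
Gen 1 (s2^-1): push. Stack: [s2^-1]
Gen 2 (s1): push. Stack: [s2^-1 s1]
Gen 3 (s1^-1): cancels prior s1. Stack: [s2^-1]
Gen 4 (s1): push. Stack: [s2^-1 s1]
Gen 5 (s1^-1): cancels prior s1. Stack: [s2^-1]
Gen 6 (s1): push. Stack: [s2^-1 s1]
Gen 7 (s1^-1): cancels prior s1. Stack: [s2^-1]
Gen 8 (s2): cancels prior s2^-1. Stack: []
Reduced word: (empty)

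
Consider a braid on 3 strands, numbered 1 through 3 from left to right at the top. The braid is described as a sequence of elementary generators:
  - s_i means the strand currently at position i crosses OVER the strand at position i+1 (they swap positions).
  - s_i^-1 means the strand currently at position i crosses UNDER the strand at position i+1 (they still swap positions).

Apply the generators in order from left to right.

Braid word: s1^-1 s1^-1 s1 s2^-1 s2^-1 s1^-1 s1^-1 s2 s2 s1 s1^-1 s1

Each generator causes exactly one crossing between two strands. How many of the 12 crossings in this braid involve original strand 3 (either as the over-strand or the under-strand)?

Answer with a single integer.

Answer: 4

Derivation:
Gen 1: crossing 1x2. Involves strand 3? no. Count so far: 0
Gen 2: crossing 2x1. Involves strand 3? no. Count so far: 0
Gen 3: crossing 1x2. Involves strand 3? no. Count so far: 0
Gen 4: crossing 1x3. Involves strand 3? yes. Count so far: 1
Gen 5: crossing 3x1. Involves strand 3? yes. Count so far: 2
Gen 6: crossing 2x1. Involves strand 3? no. Count so far: 2
Gen 7: crossing 1x2. Involves strand 3? no. Count so far: 2
Gen 8: crossing 1x3. Involves strand 3? yes. Count so far: 3
Gen 9: crossing 3x1. Involves strand 3? yes. Count so far: 4
Gen 10: crossing 2x1. Involves strand 3? no. Count so far: 4
Gen 11: crossing 1x2. Involves strand 3? no. Count so far: 4
Gen 12: crossing 2x1. Involves strand 3? no. Count so far: 4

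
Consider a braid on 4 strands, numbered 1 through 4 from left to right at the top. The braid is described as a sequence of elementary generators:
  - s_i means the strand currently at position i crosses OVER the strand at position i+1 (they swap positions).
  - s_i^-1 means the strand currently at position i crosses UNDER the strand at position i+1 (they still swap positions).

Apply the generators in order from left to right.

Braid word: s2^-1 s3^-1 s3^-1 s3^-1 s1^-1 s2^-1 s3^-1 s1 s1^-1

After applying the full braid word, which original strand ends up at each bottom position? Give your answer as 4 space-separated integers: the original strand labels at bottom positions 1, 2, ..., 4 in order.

Answer: 3 4 2 1

Derivation:
Gen 1 (s2^-1): strand 2 crosses under strand 3. Perm now: [1 3 2 4]
Gen 2 (s3^-1): strand 2 crosses under strand 4. Perm now: [1 3 4 2]
Gen 3 (s3^-1): strand 4 crosses under strand 2. Perm now: [1 3 2 4]
Gen 4 (s3^-1): strand 2 crosses under strand 4. Perm now: [1 3 4 2]
Gen 5 (s1^-1): strand 1 crosses under strand 3. Perm now: [3 1 4 2]
Gen 6 (s2^-1): strand 1 crosses under strand 4. Perm now: [3 4 1 2]
Gen 7 (s3^-1): strand 1 crosses under strand 2. Perm now: [3 4 2 1]
Gen 8 (s1): strand 3 crosses over strand 4. Perm now: [4 3 2 1]
Gen 9 (s1^-1): strand 4 crosses under strand 3. Perm now: [3 4 2 1]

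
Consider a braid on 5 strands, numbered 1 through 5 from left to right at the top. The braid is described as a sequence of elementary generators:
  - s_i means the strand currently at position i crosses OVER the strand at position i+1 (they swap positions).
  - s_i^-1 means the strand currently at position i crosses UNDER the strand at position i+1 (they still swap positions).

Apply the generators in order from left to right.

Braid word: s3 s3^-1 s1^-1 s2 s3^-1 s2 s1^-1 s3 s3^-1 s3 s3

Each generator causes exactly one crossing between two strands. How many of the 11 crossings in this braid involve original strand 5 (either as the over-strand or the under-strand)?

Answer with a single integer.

Answer: 0

Derivation:
Gen 1: crossing 3x4. Involves strand 5? no. Count so far: 0
Gen 2: crossing 4x3. Involves strand 5? no. Count so far: 0
Gen 3: crossing 1x2. Involves strand 5? no. Count so far: 0
Gen 4: crossing 1x3. Involves strand 5? no. Count so far: 0
Gen 5: crossing 1x4. Involves strand 5? no. Count so far: 0
Gen 6: crossing 3x4. Involves strand 5? no. Count so far: 0
Gen 7: crossing 2x4. Involves strand 5? no. Count so far: 0
Gen 8: crossing 3x1. Involves strand 5? no. Count so far: 0
Gen 9: crossing 1x3. Involves strand 5? no. Count so far: 0
Gen 10: crossing 3x1. Involves strand 5? no. Count so far: 0
Gen 11: crossing 1x3. Involves strand 5? no. Count so far: 0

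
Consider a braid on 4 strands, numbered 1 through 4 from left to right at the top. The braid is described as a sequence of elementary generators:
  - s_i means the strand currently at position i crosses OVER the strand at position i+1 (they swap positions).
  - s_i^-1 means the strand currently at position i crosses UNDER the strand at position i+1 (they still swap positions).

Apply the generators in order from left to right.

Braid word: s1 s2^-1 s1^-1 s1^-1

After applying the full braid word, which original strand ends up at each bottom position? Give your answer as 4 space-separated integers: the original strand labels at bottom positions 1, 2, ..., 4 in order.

Gen 1 (s1): strand 1 crosses over strand 2. Perm now: [2 1 3 4]
Gen 2 (s2^-1): strand 1 crosses under strand 3. Perm now: [2 3 1 4]
Gen 3 (s1^-1): strand 2 crosses under strand 3. Perm now: [3 2 1 4]
Gen 4 (s1^-1): strand 3 crosses under strand 2. Perm now: [2 3 1 4]

Answer: 2 3 1 4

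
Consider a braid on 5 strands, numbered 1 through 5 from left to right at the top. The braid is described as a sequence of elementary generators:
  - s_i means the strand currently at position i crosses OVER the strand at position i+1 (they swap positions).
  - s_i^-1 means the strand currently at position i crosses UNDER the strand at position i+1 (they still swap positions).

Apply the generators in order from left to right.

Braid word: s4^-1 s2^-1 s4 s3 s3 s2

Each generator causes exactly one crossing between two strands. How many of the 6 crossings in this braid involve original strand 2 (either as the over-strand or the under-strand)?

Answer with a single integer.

Answer: 4

Derivation:
Gen 1: crossing 4x5. Involves strand 2? no. Count so far: 0
Gen 2: crossing 2x3. Involves strand 2? yes. Count so far: 1
Gen 3: crossing 5x4. Involves strand 2? no. Count so far: 1
Gen 4: crossing 2x4. Involves strand 2? yes. Count so far: 2
Gen 5: crossing 4x2. Involves strand 2? yes. Count so far: 3
Gen 6: crossing 3x2. Involves strand 2? yes. Count so far: 4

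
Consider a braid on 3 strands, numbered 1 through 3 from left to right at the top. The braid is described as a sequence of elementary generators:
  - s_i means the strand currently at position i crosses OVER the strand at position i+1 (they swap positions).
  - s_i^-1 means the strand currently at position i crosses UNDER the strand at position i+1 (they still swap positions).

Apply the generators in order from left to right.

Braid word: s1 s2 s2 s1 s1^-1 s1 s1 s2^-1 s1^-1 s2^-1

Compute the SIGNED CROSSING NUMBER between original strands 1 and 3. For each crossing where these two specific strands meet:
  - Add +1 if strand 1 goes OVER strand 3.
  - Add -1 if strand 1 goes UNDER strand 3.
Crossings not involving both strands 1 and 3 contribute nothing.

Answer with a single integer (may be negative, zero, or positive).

Answer: -1

Derivation:
Gen 1: crossing 1x2. Both 1&3? no. Sum: 0
Gen 2: 1 over 3. Both 1&3? yes. Contrib: +1. Sum: 1
Gen 3: 3 over 1. Both 1&3? yes. Contrib: -1. Sum: 0
Gen 4: crossing 2x1. Both 1&3? no. Sum: 0
Gen 5: crossing 1x2. Both 1&3? no. Sum: 0
Gen 6: crossing 2x1. Both 1&3? no. Sum: 0
Gen 7: crossing 1x2. Both 1&3? no. Sum: 0
Gen 8: 1 under 3. Both 1&3? yes. Contrib: -1. Sum: -1
Gen 9: crossing 2x3. Both 1&3? no. Sum: -1
Gen 10: crossing 2x1. Both 1&3? no. Sum: -1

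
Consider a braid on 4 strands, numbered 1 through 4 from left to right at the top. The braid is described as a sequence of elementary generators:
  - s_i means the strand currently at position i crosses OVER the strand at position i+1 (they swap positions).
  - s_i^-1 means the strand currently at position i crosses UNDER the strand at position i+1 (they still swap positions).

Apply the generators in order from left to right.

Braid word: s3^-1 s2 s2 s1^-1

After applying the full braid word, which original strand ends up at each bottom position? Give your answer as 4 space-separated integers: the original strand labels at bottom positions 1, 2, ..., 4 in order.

Gen 1 (s3^-1): strand 3 crosses under strand 4. Perm now: [1 2 4 3]
Gen 2 (s2): strand 2 crosses over strand 4. Perm now: [1 4 2 3]
Gen 3 (s2): strand 4 crosses over strand 2. Perm now: [1 2 4 3]
Gen 4 (s1^-1): strand 1 crosses under strand 2. Perm now: [2 1 4 3]

Answer: 2 1 4 3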